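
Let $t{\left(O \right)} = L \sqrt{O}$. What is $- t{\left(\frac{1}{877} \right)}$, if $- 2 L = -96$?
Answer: $- \frac{48 \sqrt{877}}{877} \approx -1.6208$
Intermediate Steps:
$L = 48$ ($L = \left(- \frac{1}{2}\right) \left(-96\right) = 48$)
$t{\left(O \right)} = 48 \sqrt{O}$
$- t{\left(\frac{1}{877} \right)} = - 48 \sqrt{\frac{1}{877}} = - \frac{48}{\sqrt{877}} = - 48 \frac{\sqrt{877}}{877} = - \frac{48 \sqrt{877}}{877}$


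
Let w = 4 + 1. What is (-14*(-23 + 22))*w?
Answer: 70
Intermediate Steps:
w = 5
(-14*(-23 + 22))*w = -14*(-23 + 22)*5 = -14*(-1)*5 = 14*5 = 70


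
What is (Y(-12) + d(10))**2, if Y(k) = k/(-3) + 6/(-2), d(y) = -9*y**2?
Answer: 808201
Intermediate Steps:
Y(k) = -3 - k/3 (Y(k) = k*(-1/3) + 6*(-1/2) = -k/3 - 3 = -3 - k/3)
(Y(-12) + d(10))**2 = ((-3 - 1/3*(-12)) - 9*10**2)**2 = ((-3 + 4) - 9*100)**2 = (1 - 900)**2 = (-899)**2 = 808201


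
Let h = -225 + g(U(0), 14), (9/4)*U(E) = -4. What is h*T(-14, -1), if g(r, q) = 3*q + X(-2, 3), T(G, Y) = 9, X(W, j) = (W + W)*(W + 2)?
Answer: -1647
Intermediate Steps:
X(W, j) = 2*W*(2 + W) (X(W, j) = (2*W)*(2 + W) = 2*W*(2 + W))
U(E) = -16/9 (U(E) = (4/9)*(-4) = -16/9)
g(r, q) = 3*q (g(r, q) = 3*q + 2*(-2)*(2 - 2) = 3*q + 2*(-2)*0 = 3*q + 0 = 3*q)
h = -183 (h = -225 + 3*14 = -225 + 42 = -183)
h*T(-14, -1) = -183*9 = -1647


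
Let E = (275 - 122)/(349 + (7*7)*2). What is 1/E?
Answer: 149/51 ≈ 2.9216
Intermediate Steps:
E = 51/149 (E = 153/(349 + 49*2) = 153/(349 + 98) = 153/447 = 153*(1/447) = 51/149 ≈ 0.34228)
1/E = 1/(51/149) = 149/51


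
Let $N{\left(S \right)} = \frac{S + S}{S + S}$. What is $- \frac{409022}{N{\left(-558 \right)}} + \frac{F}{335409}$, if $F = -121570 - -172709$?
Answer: $- \frac{137189608859}{335409} \approx -4.0902 \cdot 10^{5}$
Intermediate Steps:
$F = 51139$ ($F = -121570 + 172709 = 51139$)
$N{\left(S \right)} = 1$ ($N{\left(S \right)} = \frac{2 S}{2 S} = 2 S \frac{1}{2 S} = 1$)
$- \frac{409022}{N{\left(-558 \right)}} + \frac{F}{335409} = - \frac{409022}{1} + \frac{51139}{335409} = \left(-409022\right) 1 + 51139 \cdot \frac{1}{335409} = -409022 + \frac{51139}{335409} = - \frac{137189608859}{335409}$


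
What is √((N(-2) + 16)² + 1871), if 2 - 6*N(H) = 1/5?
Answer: 3*√23741/10 ≈ 46.224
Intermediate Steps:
N(H) = 3/10 (N(H) = ⅓ - ⅙/5 = ⅓ - ⅙*⅕ = ⅓ - 1/30 = 3/10)
√((N(-2) + 16)² + 1871) = √((3/10 + 16)² + 1871) = √((163/10)² + 1871) = √(26569/100 + 1871) = √(213669/100) = 3*√23741/10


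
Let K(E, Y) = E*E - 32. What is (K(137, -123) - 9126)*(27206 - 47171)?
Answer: -191883615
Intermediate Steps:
K(E, Y) = -32 + E² (K(E, Y) = E² - 32 = -32 + E²)
(K(137, -123) - 9126)*(27206 - 47171) = ((-32 + 137²) - 9126)*(27206 - 47171) = ((-32 + 18769) - 9126)*(-19965) = (18737 - 9126)*(-19965) = 9611*(-19965) = -191883615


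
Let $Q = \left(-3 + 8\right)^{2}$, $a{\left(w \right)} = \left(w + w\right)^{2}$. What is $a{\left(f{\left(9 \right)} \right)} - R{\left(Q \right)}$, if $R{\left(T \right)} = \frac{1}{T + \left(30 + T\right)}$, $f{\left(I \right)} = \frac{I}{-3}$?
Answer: $\frac{2879}{80} \approx 35.987$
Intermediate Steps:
$f{\left(I \right)} = - \frac{I}{3}$ ($f{\left(I \right)} = I \left(- \frac{1}{3}\right) = - \frac{I}{3}$)
$a{\left(w \right)} = 4 w^{2}$ ($a{\left(w \right)} = \left(2 w\right)^{2} = 4 w^{2}$)
$Q = 25$ ($Q = 5^{2} = 25$)
$R{\left(T \right)} = \frac{1}{30 + 2 T}$
$a{\left(f{\left(9 \right)} \right)} - R{\left(Q \right)} = 4 \left(\left(- \frac{1}{3}\right) 9\right)^{2} - \frac{1}{2 \left(15 + 25\right)} = 4 \left(-3\right)^{2} - \frac{1}{2 \cdot 40} = 4 \cdot 9 - \frac{1}{2} \cdot \frac{1}{40} = 36 - \frac{1}{80} = \frac{2879}{80}$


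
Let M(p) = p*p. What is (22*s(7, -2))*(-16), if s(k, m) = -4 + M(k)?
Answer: -15840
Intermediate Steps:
M(p) = p²
s(k, m) = -4 + k²
(22*s(7, -2))*(-16) = (22*(-4 + 7²))*(-16) = (22*(-4 + 49))*(-16) = (22*45)*(-16) = 990*(-16) = -15840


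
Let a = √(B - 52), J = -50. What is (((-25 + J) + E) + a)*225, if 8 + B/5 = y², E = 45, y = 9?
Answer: -6750 + 225*√313 ≈ -2769.3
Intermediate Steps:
B = 365 (B = -40 + 5*9² = -40 + 5*81 = -40 + 405 = 365)
a = √313 (a = √(365 - 52) = √313 ≈ 17.692)
(((-25 + J) + E) + a)*225 = (((-25 - 50) + 45) + √313)*225 = ((-75 + 45) + √313)*225 = (-30 + √313)*225 = -6750 + 225*√313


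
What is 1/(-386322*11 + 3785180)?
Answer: -1/464362 ≈ -2.1535e-6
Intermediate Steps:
1/(-386322*11 + 3785180) = 1/(-4249542 + 3785180) = 1/(-464362) = -1/464362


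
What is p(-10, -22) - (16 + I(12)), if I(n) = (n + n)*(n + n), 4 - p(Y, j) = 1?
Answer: -589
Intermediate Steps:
p(Y, j) = 3 (p(Y, j) = 4 - 1*1 = 4 - 1 = 3)
I(n) = 4*n² (I(n) = (2*n)*(2*n) = 4*n²)
p(-10, -22) - (16 + I(12)) = 3 - (16 + 4*12²) = 3 - (16 + 4*144) = 3 - (16 + 576) = 3 - 1*592 = 3 - 592 = -589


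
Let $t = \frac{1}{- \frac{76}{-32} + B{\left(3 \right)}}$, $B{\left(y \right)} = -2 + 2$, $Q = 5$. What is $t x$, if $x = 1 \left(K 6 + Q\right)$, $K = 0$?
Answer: $\frac{40}{19} \approx 2.1053$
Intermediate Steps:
$B{\left(y \right)} = 0$
$t = \frac{8}{19}$ ($t = \frac{1}{- \frac{76}{-32} + 0} = \frac{1}{\left(-76\right) \left(- \frac{1}{32}\right) + 0} = \frac{1}{\frac{19}{8} + 0} = \frac{1}{\frac{19}{8}} = \frac{8}{19} \approx 0.42105$)
$x = 5$ ($x = 1 \left(0 \cdot 6 + 5\right) = 1 \left(0 + 5\right) = 1 \cdot 5 = 5$)
$t x = \frac{8}{19} \cdot 5 = \frac{40}{19}$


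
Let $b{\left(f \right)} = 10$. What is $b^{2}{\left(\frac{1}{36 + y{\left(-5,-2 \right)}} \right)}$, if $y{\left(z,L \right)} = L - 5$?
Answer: $100$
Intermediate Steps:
$y{\left(z,L \right)} = -5 + L$ ($y{\left(z,L \right)} = L - 5 = -5 + L$)
$b^{2}{\left(\frac{1}{36 + y{\left(-5,-2 \right)}} \right)} = 10^{2} = 100$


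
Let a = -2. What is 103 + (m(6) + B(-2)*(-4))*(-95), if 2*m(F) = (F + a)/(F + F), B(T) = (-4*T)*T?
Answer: -35957/6 ≈ -5992.8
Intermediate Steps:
B(T) = -4*T**2
m(F) = (-2 + F)/(4*F) (m(F) = ((F - 2)/(F + F))/2 = ((-2 + F)/((2*F)))/2 = ((-2 + F)*(1/(2*F)))/2 = ((-2 + F)/(2*F))/2 = (-2 + F)/(4*F))
103 + (m(6) + B(-2)*(-4))*(-95) = 103 + ((1/4)*(-2 + 6)/6 - 4*(-2)**2*(-4))*(-95) = 103 + ((1/4)*(1/6)*4 - 4*4*(-4))*(-95) = 103 + (1/6 - 16*(-4))*(-95) = 103 + (1/6 + 64)*(-95) = 103 + (385/6)*(-95) = 103 - 36575/6 = -35957/6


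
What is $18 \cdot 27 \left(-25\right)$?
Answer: $-12150$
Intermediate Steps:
$18 \cdot 27 \left(-25\right) = 486 \left(-25\right) = -12150$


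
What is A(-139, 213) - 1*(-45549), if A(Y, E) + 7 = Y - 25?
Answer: 45378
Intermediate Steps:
A(Y, E) = -32 + Y (A(Y, E) = -7 + (Y - 25) = -7 + (-25 + Y) = -32 + Y)
A(-139, 213) - 1*(-45549) = (-32 - 139) - 1*(-45549) = -171 + 45549 = 45378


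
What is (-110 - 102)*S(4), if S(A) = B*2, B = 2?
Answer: -848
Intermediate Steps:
S(A) = 4 (S(A) = 2*2 = 4)
(-110 - 102)*S(4) = (-110 - 102)*4 = -212*4 = -848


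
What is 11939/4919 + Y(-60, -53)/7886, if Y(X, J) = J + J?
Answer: 46814770/19395617 ≈ 2.4137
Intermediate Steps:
Y(X, J) = 2*J
11939/4919 + Y(-60, -53)/7886 = 11939/4919 + (2*(-53))/7886 = 11939*(1/4919) - 106*1/7886 = 11939/4919 - 53/3943 = 46814770/19395617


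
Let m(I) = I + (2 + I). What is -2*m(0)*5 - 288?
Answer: -308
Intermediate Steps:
m(I) = 2 + 2*I
-2*m(0)*5 - 288 = -2*(2 + 2*0)*5 - 288 = -2*(2 + 0)*5 - 288 = -2*2*5 - 288 = -4*5 - 288 = -20 - 288 = -308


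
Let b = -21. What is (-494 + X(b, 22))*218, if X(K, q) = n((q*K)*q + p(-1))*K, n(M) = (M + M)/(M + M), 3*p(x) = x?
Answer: -112270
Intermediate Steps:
p(x) = x/3
n(M) = 1 (n(M) = (2*M)/((2*M)) = (2*M)*(1/(2*M)) = 1)
X(K, q) = K (X(K, q) = 1*K = K)
(-494 + X(b, 22))*218 = (-494 - 21)*218 = -515*218 = -112270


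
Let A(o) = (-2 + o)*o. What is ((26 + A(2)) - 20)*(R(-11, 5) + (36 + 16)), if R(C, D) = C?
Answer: 246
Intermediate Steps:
A(o) = o*(-2 + o)
((26 + A(2)) - 20)*(R(-11, 5) + (36 + 16)) = ((26 + 2*(-2 + 2)) - 20)*(-11 + (36 + 16)) = ((26 + 2*0) - 20)*(-11 + 52) = ((26 + 0) - 20)*41 = (26 - 20)*41 = 6*41 = 246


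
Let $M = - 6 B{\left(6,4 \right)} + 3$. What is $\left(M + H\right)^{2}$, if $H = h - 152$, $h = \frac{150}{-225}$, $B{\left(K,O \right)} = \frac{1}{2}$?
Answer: $\frac{209764}{9} \approx 23307.0$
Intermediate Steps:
$B{\left(K,O \right)} = \frac{1}{2}$
$h = - \frac{2}{3}$ ($h = 150 \left(- \frac{1}{225}\right) = - \frac{2}{3} \approx -0.66667$)
$H = - \frac{458}{3}$ ($H = - \frac{2}{3} - 152 = - \frac{458}{3} \approx -152.67$)
$M = 0$ ($M = \left(-6\right) \frac{1}{2} + 3 = -3 + 3 = 0$)
$\left(M + H\right)^{2} = \left(0 - \frac{458}{3}\right)^{2} = \left(- \frac{458}{3}\right)^{2} = \frac{209764}{9}$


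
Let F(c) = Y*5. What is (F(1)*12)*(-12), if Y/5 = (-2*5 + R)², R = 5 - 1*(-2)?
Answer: -32400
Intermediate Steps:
R = 7 (R = 5 + 2 = 7)
Y = 45 (Y = 5*(-2*5 + 7)² = 5*(-10 + 7)² = 5*(-3)² = 5*9 = 45)
F(c) = 225 (F(c) = 45*5 = 225)
(F(1)*12)*(-12) = (225*12)*(-12) = 2700*(-12) = -32400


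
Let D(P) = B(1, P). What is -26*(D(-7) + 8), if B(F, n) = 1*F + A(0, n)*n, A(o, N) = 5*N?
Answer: -6604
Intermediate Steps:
B(F, n) = F + 5*n² (B(F, n) = 1*F + (5*n)*n = F + 5*n²)
D(P) = 1 + 5*P²
-26*(D(-7) + 8) = -26*((1 + 5*(-7)²) + 8) = -26*((1 + 5*49) + 8) = -26*((1 + 245) + 8) = -26*(246 + 8) = -26*254 = -6604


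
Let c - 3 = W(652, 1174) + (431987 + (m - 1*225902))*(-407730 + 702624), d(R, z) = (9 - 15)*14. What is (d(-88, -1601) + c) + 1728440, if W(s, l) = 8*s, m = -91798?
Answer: 33704284153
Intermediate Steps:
d(R, z) = -84 (d(R, z) = -6*14 = -84)
c = 33702555797 (c = 3 + (8*652 + (431987 + (-91798 - 1*225902))*(-407730 + 702624)) = 3 + (5216 + (431987 + (-91798 - 225902))*294894) = 3 + (5216 + (431987 - 317700)*294894) = 3 + (5216 + 114287*294894) = 3 + (5216 + 33702550578) = 3 + 33702555794 = 33702555797)
(d(-88, -1601) + c) + 1728440 = (-84 + 33702555797) + 1728440 = 33702555713 + 1728440 = 33704284153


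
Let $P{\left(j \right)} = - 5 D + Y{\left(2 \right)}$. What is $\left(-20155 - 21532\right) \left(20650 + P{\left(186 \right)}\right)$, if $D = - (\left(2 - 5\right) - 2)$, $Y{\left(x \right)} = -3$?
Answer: $-859669314$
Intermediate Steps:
$D = 5$ ($D = - (-3 - 2) = \left(-1\right) \left(-5\right) = 5$)
$P{\left(j \right)} = -28$ ($P{\left(j \right)} = \left(-5\right) 5 - 3 = -25 - 3 = -28$)
$\left(-20155 - 21532\right) \left(20650 + P{\left(186 \right)}\right) = \left(-20155 - 21532\right) \left(20650 - 28\right) = \left(-41687\right) 20622 = -859669314$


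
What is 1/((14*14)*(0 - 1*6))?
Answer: -1/1176 ≈ -0.00085034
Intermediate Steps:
1/((14*14)*(0 - 1*6)) = 1/(196*(0 - 6)) = 1/(196*(-6)) = 1/(-1176) = -1/1176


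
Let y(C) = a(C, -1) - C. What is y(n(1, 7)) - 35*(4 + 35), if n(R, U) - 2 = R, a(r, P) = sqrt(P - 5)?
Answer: -1368 + I*sqrt(6) ≈ -1368.0 + 2.4495*I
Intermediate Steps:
a(r, P) = sqrt(-5 + P)
n(R, U) = 2 + R
y(C) = -C + I*sqrt(6) (y(C) = sqrt(-5 - 1) - C = sqrt(-6) - C = I*sqrt(6) - C = -C + I*sqrt(6))
y(n(1, 7)) - 35*(4 + 35) = (-(2 + 1) + I*sqrt(6)) - 35*(4 + 35) = (-1*3 + I*sqrt(6)) - 35*39 = (-3 + I*sqrt(6)) - 1365 = -1368 + I*sqrt(6)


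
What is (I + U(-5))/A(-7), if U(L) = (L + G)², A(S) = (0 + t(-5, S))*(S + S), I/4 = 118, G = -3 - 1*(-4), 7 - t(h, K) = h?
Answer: -61/21 ≈ -2.9048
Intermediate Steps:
t(h, K) = 7 - h
G = 1 (G = -3 + 4 = 1)
I = 472 (I = 4*118 = 472)
A(S) = 24*S (A(S) = (0 + (7 - 1*(-5)))*(S + S) = (0 + (7 + 5))*(2*S) = (0 + 12)*(2*S) = 12*(2*S) = 24*S)
U(L) = (1 + L)² (U(L) = (L + 1)² = (1 + L)²)
(I + U(-5))/A(-7) = (472 + (1 - 5)²)/((24*(-7))) = (472 + (-4)²)/(-168) = (472 + 16)*(-1/168) = 488*(-1/168) = -61/21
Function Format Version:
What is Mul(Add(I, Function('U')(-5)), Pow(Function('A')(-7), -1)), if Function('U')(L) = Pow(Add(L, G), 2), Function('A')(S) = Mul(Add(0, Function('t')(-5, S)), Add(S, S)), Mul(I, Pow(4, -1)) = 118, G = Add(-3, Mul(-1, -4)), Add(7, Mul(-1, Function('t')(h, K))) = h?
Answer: Rational(-61, 21) ≈ -2.9048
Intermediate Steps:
Function('t')(h, K) = Add(7, Mul(-1, h))
G = 1 (G = Add(-3, 4) = 1)
I = 472 (I = Mul(4, 118) = 472)
Function('A')(S) = Mul(24, S) (Function('A')(S) = Mul(Add(0, Add(7, Mul(-1, -5))), Add(S, S)) = Mul(Add(0, Add(7, 5)), Mul(2, S)) = Mul(Add(0, 12), Mul(2, S)) = Mul(12, Mul(2, S)) = Mul(24, S))
Function('U')(L) = Pow(Add(1, L), 2) (Function('U')(L) = Pow(Add(L, 1), 2) = Pow(Add(1, L), 2))
Mul(Add(I, Function('U')(-5)), Pow(Function('A')(-7), -1)) = Mul(Add(472, Pow(Add(1, -5), 2)), Pow(Mul(24, -7), -1)) = Mul(Add(472, Pow(-4, 2)), Pow(-168, -1)) = Mul(Add(472, 16), Rational(-1, 168)) = Mul(488, Rational(-1, 168)) = Rational(-61, 21)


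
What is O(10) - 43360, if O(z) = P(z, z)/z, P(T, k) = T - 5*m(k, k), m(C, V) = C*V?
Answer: -43409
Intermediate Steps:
P(T, k) = T - 5*k**2 (P(T, k) = T - 5*k*k = T - 5*k**2)
O(z) = (z - 5*z**2)/z
O(10) - 43360 = (1 - 5*10) - 43360 = (1 - 50) - 43360 = -49 - 43360 = -43409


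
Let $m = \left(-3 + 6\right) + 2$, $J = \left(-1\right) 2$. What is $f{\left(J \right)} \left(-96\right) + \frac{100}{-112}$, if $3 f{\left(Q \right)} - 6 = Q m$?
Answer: $\frac{3559}{28} \approx 127.11$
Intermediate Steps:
$J = -2$
$m = 5$ ($m = 3 + 2 = 5$)
$f{\left(Q \right)} = 2 + \frac{5 Q}{3}$ ($f{\left(Q \right)} = 2 + \frac{Q 5}{3} = 2 + \frac{5 Q}{3}$)
$f{\left(J \right)} \left(-96\right) + \frac{100}{-112} = \left(2 + \frac{5}{3} \left(-2\right)\right) \left(-96\right) + \frac{100}{-112} = \left(2 - \frac{10}{3}\right) \left(-96\right) + 100 \left(- \frac{1}{112}\right) = \left(- \frac{4}{3}\right) \left(-96\right) - \frac{25}{28} = 128 - \frac{25}{28} = \frac{3559}{28}$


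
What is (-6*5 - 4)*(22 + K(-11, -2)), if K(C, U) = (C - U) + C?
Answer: -68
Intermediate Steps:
K(C, U) = -U + 2*C
(-6*5 - 4)*(22 + K(-11, -2)) = (-6*5 - 4)*(22 + (-1*(-2) + 2*(-11))) = (-30 - 4)*(22 + (2 - 22)) = -34*(22 - 20) = -34*2 = -68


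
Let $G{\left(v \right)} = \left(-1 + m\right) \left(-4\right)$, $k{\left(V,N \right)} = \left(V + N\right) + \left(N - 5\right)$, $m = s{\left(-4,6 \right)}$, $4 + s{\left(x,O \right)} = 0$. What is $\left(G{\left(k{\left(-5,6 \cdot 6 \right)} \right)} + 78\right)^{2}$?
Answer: $9604$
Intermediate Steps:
$s{\left(x,O \right)} = -4$ ($s{\left(x,O \right)} = -4 + 0 = -4$)
$m = -4$
$k{\left(V,N \right)} = -5 + V + 2 N$ ($k{\left(V,N \right)} = \left(N + V\right) + \left(N - 5\right) = \left(N + V\right) + \left(-5 + N\right) = -5 + V + 2 N$)
$G{\left(v \right)} = 20$ ($G{\left(v \right)} = \left(-1 - 4\right) \left(-4\right) = \left(-5\right) \left(-4\right) = 20$)
$\left(G{\left(k{\left(-5,6 \cdot 6 \right)} \right)} + 78\right)^{2} = \left(20 + 78\right)^{2} = 98^{2} = 9604$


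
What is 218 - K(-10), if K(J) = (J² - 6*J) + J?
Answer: 68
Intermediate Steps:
K(J) = J² - 5*J
218 - K(-10) = 218 - (-10)*(-5 - 10) = 218 - (-10)*(-15) = 218 - 1*150 = 218 - 150 = 68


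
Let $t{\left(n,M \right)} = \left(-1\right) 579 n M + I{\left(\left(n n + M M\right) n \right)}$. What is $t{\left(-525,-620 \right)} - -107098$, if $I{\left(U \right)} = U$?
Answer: $-534870527$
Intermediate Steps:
$t{\left(n,M \right)} = n \left(M^{2} + n^{2}\right) - 579 M n$ ($t{\left(n,M \right)} = \left(-1\right) 579 n M + \left(n n + M M\right) n = - 579 n M + \left(n^{2} + M^{2}\right) n = - 579 M n + \left(M^{2} + n^{2}\right) n = - 579 M n + n \left(M^{2} + n^{2}\right) = n \left(M^{2} + n^{2}\right) - 579 M n$)
$t{\left(-525,-620 \right)} - -107098 = - 525 \left(\left(-620\right)^{2} + \left(-525\right)^{2} - -358980\right) - -107098 = - 525 \left(384400 + 275625 + 358980\right) + 107098 = \left(-525\right) 1019005 + 107098 = -534977625 + 107098 = -534870527$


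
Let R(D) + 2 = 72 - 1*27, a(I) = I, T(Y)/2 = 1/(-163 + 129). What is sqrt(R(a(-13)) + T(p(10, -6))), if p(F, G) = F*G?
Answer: sqrt(12410)/17 ≈ 6.5529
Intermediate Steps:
T(Y) = -1/17 (T(Y) = 2/(-163 + 129) = 2/(-34) = 2*(-1/34) = -1/17)
R(D) = 43 (R(D) = -2 + (72 - 1*27) = -2 + (72 - 27) = -2 + 45 = 43)
sqrt(R(a(-13)) + T(p(10, -6))) = sqrt(43 - 1/17) = sqrt(730/17) = sqrt(12410)/17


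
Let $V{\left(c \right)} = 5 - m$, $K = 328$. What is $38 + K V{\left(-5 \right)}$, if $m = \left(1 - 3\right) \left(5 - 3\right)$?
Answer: $2990$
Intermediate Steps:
$m = -4$ ($m = \left(-2\right) 2 = -4$)
$V{\left(c \right)} = 9$ ($V{\left(c \right)} = 5 - -4 = 5 + 4 = 9$)
$38 + K V{\left(-5 \right)} = 38 + 328 \cdot 9 = 38 + 2952 = 2990$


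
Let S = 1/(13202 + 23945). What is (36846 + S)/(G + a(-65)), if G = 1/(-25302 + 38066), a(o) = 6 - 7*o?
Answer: 17470321185332/218580563135 ≈ 79.926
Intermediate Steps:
S = 1/37147 ≈ 2.6920e-5
G = 1/12764 ≈ 7.8345e-5
(36846 + S)/(G + a(-65)) = (36846 + 1/37147)/(1/12764 + (6 - 7*(-65))) = 1368718363/(37147*(1/12764 + (6 + 455))) = 1368718363/(37147*(1/12764 + 461)) = 1368718363/(37147*(5884205/12764)) = (1368718363/37147)*(12764/5884205) = 17470321185332/218580563135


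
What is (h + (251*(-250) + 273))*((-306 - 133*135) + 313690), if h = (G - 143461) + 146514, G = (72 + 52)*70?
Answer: -14991249176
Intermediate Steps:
G = 8680 (G = 124*70 = 8680)
h = 11733 (h = (8680 - 143461) + 146514 = -134781 + 146514 = 11733)
(h + (251*(-250) + 273))*((-306 - 133*135) + 313690) = (11733 + (251*(-250) + 273))*((-306 - 133*135) + 313690) = (11733 + (-62750 + 273))*((-306 - 17955) + 313690) = (11733 - 62477)*(-18261 + 313690) = -50744*295429 = -14991249176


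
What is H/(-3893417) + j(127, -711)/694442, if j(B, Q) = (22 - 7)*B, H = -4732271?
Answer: 3293704697167/2703752288314 ≈ 1.2182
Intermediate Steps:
j(B, Q) = 15*B
H/(-3893417) + j(127, -711)/694442 = -4732271/(-3893417) + (15*127)/694442 = -4732271*(-1/3893417) + 1905*(1/694442) = 4732271/3893417 + 1905/694442 = 3293704697167/2703752288314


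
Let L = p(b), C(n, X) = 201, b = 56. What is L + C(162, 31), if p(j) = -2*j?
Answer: 89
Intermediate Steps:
L = -112 (L = -2*56 = -112)
L + C(162, 31) = -112 + 201 = 89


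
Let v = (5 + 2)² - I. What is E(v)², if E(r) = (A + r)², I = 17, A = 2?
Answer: 1336336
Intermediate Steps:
v = 32 (v = (5 + 2)² - 1*17 = 7² - 17 = 49 - 17 = 32)
E(r) = (2 + r)²
E(v)² = ((2 + 32)²)² = (34²)² = 1156² = 1336336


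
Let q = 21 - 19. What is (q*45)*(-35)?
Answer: -3150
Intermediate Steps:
q = 2
(q*45)*(-35) = (2*45)*(-35) = 90*(-35) = -3150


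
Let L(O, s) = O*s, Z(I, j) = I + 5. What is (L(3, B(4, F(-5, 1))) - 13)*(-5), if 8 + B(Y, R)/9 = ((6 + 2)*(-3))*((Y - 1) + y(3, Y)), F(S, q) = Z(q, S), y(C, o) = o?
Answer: 23825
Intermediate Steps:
Z(I, j) = 5 + I
F(S, q) = 5 + q
B(Y, R) = 144 - 432*Y (B(Y, R) = -72 + 9*(((6 + 2)*(-3))*((Y - 1) + Y)) = -72 + 9*((8*(-3))*((-1 + Y) + Y)) = -72 + 9*(-24*(-1 + 2*Y)) = -72 + 9*(24 - 48*Y) = -72 + (216 - 432*Y) = 144 - 432*Y)
(L(3, B(4, F(-5, 1))) - 13)*(-5) = (3*(144 - 432*4) - 13)*(-5) = (3*(144 - 1728) - 13)*(-5) = (3*(-1584) - 13)*(-5) = (-4752 - 13)*(-5) = -4765*(-5) = 23825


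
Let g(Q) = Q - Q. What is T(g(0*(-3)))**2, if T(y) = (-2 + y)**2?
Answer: 16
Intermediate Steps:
g(Q) = 0
T(g(0*(-3)))**2 = ((-2 + 0)**2)**2 = ((-2)**2)**2 = 4**2 = 16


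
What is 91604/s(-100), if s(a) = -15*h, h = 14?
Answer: -45802/105 ≈ -436.21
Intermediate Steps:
s(a) = -210 (s(a) = -15*14 = -210)
91604/s(-100) = 91604/(-210) = 91604*(-1/210) = -45802/105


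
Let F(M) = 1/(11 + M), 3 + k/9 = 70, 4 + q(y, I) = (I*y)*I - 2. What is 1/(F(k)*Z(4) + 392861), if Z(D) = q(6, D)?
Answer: 307/120608372 ≈ 2.5454e-6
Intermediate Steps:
q(y, I) = -6 + y*I**2 (q(y, I) = -4 + ((I*y)*I - 2) = -4 + (y*I**2 - 2) = -4 + (-2 + y*I**2) = -6 + y*I**2)
Z(D) = -6 + 6*D**2
k = 603 (k = -27 + 9*70 = -27 + 630 = 603)
1/(F(k)*Z(4) + 392861) = 1/((-6 + 6*4**2)/(11 + 603) + 392861) = 1/((-6 + 6*16)/614 + 392861) = 1/((-6 + 96)/614 + 392861) = 1/((1/614)*90 + 392861) = 1/(45/307 + 392861) = 1/(120608372/307) = 307/120608372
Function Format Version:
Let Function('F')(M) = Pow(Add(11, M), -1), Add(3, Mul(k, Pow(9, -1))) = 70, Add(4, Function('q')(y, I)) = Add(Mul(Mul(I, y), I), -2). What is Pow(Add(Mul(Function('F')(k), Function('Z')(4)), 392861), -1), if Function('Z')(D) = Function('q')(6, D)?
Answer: Rational(307, 120608372) ≈ 2.5454e-6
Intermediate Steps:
Function('q')(y, I) = Add(-6, Mul(y, Pow(I, 2))) (Function('q')(y, I) = Add(-4, Add(Mul(Mul(I, y), I), -2)) = Add(-4, Add(Mul(y, Pow(I, 2)), -2)) = Add(-4, Add(-2, Mul(y, Pow(I, 2)))) = Add(-6, Mul(y, Pow(I, 2))))
Function('Z')(D) = Add(-6, Mul(6, Pow(D, 2)))
k = 603 (k = Add(-27, Mul(9, 70)) = Add(-27, 630) = 603)
Pow(Add(Mul(Function('F')(k), Function('Z')(4)), 392861), -1) = Pow(Add(Mul(Pow(Add(11, 603), -1), Add(-6, Mul(6, Pow(4, 2)))), 392861), -1) = Pow(Add(Mul(Pow(614, -1), Add(-6, Mul(6, 16))), 392861), -1) = Pow(Add(Mul(Rational(1, 614), Add(-6, 96)), 392861), -1) = Pow(Add(Mul(Rational(1, 614), 90), 392861), -1) = Pow(Add(Rational(45, 307), 392861), -1) = Pow(Rational(120608372, 307), -1) = Rational(307, 120608372)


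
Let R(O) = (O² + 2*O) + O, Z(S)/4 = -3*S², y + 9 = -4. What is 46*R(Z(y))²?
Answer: 775789304940000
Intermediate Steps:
y = -13 (y = -9 - 4 = -13)
Z(S) = -12*S² (Z(S) = 4*(-3*S²) = -12*S²)
R(O) = O² + 3*O
46*R(Z(y))² = 46*((-12*(-13)²)*(3 - 12*(-13)²))² = 46*((-12*169)*(3 - 12*169))² = 46*(-2028*(3 - 2028))² = 46*(-2028*(-2025))² = 46*4106700² = 46*16864984890000 = 775789304940000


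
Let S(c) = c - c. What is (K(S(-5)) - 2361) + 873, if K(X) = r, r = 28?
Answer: -1460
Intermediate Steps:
S(c) = 0
K(X) = 28
(K(S(-5)) - 2361) + 873 = (28 - 2361) + 873 = -2333 + 873 = -1460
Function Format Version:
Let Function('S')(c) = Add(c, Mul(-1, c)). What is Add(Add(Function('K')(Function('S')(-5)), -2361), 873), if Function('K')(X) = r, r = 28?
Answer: -1460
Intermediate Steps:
Function('S')(c) = 0
Function('K')(X) = 28
Add(Add(Function('K')(Function('S')(-5)), -2361), 873) = Add(Add(28, -2361), 873) = Add(-2333, 873) = -1460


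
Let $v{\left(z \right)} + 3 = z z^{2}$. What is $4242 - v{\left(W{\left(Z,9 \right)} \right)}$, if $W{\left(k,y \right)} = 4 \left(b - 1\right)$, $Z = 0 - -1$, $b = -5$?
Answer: $18069$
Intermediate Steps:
$Z = 1$ ($Z = 0 + 1 = 1$)
$W{\left(k,y \right)} = -24$ ($W{\left(k,y \right)} = 4 \left(-5 - 1\right) = 4 \left(-6\right) = -24$)
$v{\left(z \right)} = -3 + z^{3}$ ($v{\left(z \right)} = -3 + z z^{2} = -3 + z^{3}$)
$4242 - v{\left(W{\left(Z,9 \right)} \right)} = 4242 - \left(-3 + \left(-24\right)^{3}\right) = 4242 - \left(-3 - 13824\right) = 4242 - -13827 = 4242 + 13827 = 18069$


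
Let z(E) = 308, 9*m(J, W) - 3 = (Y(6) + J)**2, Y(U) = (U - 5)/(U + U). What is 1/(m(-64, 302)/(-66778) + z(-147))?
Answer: 86544288/26655051983 ≈ 0.0032468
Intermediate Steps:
Y(U) = (-5 + U)/(2*U) (Y(U) = (-5 + U)/((2*U)) = (-5 + U)*(1/(2*U)) = (-5 + U)/(2*U))
m(J, W) = 1/3 + (1/12 + J)**2/9 (m(J, W) = 1/3 + ((1/2)*(-5 + 6)/6 + J)**2/9 = 1/3 + ((1/2)*(1/6)*1 + J)**2/9 = 1/3 + (1/12 + J)**2/9)
1/(m(-64, 302)/(-66778) + z(-147)) = 1/((1/3 + (1 + 12*(-64))**2/1296)/(-66778) + 308) = 1/((1/3 + (1 - 768)**2/1296)*(-1/66778) + 308) = 1/((1/3 + (1/1296)*(-767)**2)*(-1/66778) + 308) = 1/((1/3 + (1/1296)*588289)*(-1/66778) + 308) = 1/((1/3 + 588289/1296)*(-1/66778) + 308) = 1/((588721/1296)*(-1/66778) + 308) = 1/(-588721/86544288 + 308) = 1/(26655051983/86544288) = 86544288/26655051983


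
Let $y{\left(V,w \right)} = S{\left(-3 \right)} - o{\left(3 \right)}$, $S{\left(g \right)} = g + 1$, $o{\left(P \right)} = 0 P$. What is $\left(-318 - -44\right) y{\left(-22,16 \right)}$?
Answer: $548$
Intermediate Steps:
$o{\left(P \right)} = 0$
$S{\left(g \right)} = 1 + g$
$y{\left(V,w \right)} = -2$ ($y{\left(V,w \right)} = \left(1 - 3\right) - 0 = -2 + 0 = -2$)
$\left(-318 - -44\right) y{\left(-22,16 \right)} = \left(-318 - -44\right) \left(-2\right) = \left(-318 + 44\right) \left(-2\right) = \left(-274\right) \left(-2\right) = 548$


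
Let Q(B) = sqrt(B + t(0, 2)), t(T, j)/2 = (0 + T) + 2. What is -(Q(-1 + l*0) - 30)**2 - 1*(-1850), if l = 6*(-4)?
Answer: 947 + 60*sqrt(3) ≈ 1050.9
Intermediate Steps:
l = -24
t(T, j) = 4 + 2*T (t(T, j) = 2*((0 + T) + 2) = 2*(T + 2) = 2*(2 + T) = 4 + 2*T)
Q(B) = sqrt(4 + B) (Q(B) = sqrt(B + (4 + 2*0)) = sqrt(B + (4 + 0)) = sqrt(B + 4) = sqrt(4 + B))
-(Q(-1 + l*0) - 30)**2 - 1*(-1850) = -(sqrt(4 + (-1 - 24*0)) - 30)**2 - 1*(-1850) = -(sqrt(4 + (-1 + 0)) - 30)**2 + 1850 = -(sqrt(4 - 1) - 30)**2 + 1850 = -(sqrt(3) - 30)**2 + 1850 = -(-30 + sqrt(3))**2 + 1850 = 1850 - (-30 + sqrt(3))**2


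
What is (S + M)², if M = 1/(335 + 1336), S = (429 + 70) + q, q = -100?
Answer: 444528892900/2792241 ≈ 1.5920e+5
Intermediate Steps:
S = 399 (S = (429 + 70) - 100 = 499 - 100 = 399)
M = 1/1671 ≈ 0.00059844
(S + M)² = (399 + 1/1671)² = (666730/1671)² = 444528892900/2792241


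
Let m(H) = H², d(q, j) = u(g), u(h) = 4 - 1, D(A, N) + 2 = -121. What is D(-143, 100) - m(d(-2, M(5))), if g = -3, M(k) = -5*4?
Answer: -132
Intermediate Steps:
M(k) = -20
D(A, N) = -123 (D(A, N) = -2 - 121 = -123)
u(h) = 3
d(q, j) = 3
D(-143, 100) - m(d(-2, M(5))) = -123 - 1*3² = -123 - 1*9 = -123 - 9 = -132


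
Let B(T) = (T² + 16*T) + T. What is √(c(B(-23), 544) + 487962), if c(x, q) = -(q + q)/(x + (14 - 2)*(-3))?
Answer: √4391562/3 ≈ 698.54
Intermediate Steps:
B(T) = T² + 17*T
c(x, q) = -2*q/(-36 + x) (c(x, q) = -2*q/(x + 12*(-3)) = -2*q/(x - 36) = -2*q/(-36 + x))
√(c(B(-23), 544) + 487962) = √(-2*544/(-36 - 23*(17 - 23)) + 487962) = √(-2*544/(-36 - 23*(-6)) + 487962) = √(-2*544/(-36 + 138) + 487962) = √(-2*544/102 + 487962) = √(-2*544*1/102 + 487962) = √(-32/3 + 487962) = √(1463854/3) = √4391562/3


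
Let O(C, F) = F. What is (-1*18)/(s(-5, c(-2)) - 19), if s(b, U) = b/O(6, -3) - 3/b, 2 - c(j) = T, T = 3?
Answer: 270/251 ≈ 1.0757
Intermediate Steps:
c(j) = -1 (c(j) = 2 - 1*3 = 2 - 3 = -1)
s(b, U) = -3/b - b/3 (s(b, U) = b/(-3) - 3/b = b*(-⅓) - 3/b = -b/3 - 3/b = -3/b - b/3)
(-1*18)/(s(-5, c(-2)) - 19) = (-1*18)/((-3/(-5) - ⅓*(-5)) - 19) = -18/((-3*(-⅕) + 5/3) - 19) = -18/((⅗ + 5/3) - 19) = -18/(34/15 - 19) = -18/(-251/15) = -18*(-15/251) = 270/251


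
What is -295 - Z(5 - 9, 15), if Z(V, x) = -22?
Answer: -273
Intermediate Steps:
-295 - Z(5 - 9, 15) = -295 - 1*(-22) = -295 + 22 = -273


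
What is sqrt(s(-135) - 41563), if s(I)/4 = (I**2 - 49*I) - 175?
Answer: sqrt(57097) ≈ 238.95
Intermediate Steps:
s(I) = -700 - 196*I + 4*I**2 (s(I) = 4*((I**2 - 49*I) - 175) = 4*(-175 + I**2 - 49*I) = -700 - 196*I + 4*I**2)
sqrt(s(-135) - 41563) = sqrt((-700 - 196*(-135) + 4*(-135)**2) - 41563) = sqrt((-700 + 26460 + 4*18225) - 41563) = sqrt((-700 + 26460 + 72900) - 41563) = sqrt(98660 - 41563) = sqrt(57097)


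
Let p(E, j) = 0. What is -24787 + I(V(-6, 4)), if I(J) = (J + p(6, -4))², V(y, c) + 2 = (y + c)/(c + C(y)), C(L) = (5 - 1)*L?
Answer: -2478339/100 ≈ -24783.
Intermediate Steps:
C(L) = 4*L
V(y, c) = -2 + (c + y)/(c + 4*y) (V(y, c) = -2 + (y + c)/(c + 4*y) = -2 + (c + y)/(c + 4*y))
I(J) = J² (I(J) = (J + 0)² = J²)
-24787 + I(V(-6, 4)) = -24787 + ((-1*4 - 7*(-6))/(4 + 4*(-6)))² = -24787 + ((-4 + 42)/(4 - 24))² = -24787 + (38/(-20))² = -24787 + (-1/20*38)² = -24787 + (-19/10)² = -24787 + 361/100 = -2478339/100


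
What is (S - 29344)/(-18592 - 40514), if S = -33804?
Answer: 31574/29553 ≈ 1.0684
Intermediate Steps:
(S - 29344)/(-18592 - 40514) = (-33804 - 29344)/(-18592 - 40514) = -63148/(-59106) = -63148*(-1/59106) = 31574/29553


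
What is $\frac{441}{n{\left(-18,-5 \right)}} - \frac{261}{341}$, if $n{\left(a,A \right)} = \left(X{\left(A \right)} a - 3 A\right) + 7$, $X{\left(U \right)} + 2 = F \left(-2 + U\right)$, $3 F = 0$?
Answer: $\frac{135243}{19778} \approx 6.8381$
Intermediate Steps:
$F = 0$ ($F = \frac{1}{3} \cdot 0 = 0$)
$X{\left(U \right)} = -2$ ($X{\left(U \right)} = -2 + 0 \left(-2 + U\right) = -2 + 0 = -2$)
$n{\left(a,A \right)} = 7 - 3 A - 2 a$ ($n{\left(a,A \right)} = \left(- 2 a - 3 A\right) + 7 = \left(- 3 A - 2 a\right) + 7 = 7 - 3 A - 2 a$)
$\frac{441}{n{\left(-18,-5 \right)}} - \frac{261}{341} = \frac{441}{7 - -15 - -36} - \frac{261}{341} = \frac{441}{7 + 15 + 36} - \frac{261}{341} = \frac{441}{58} - \frac{261}{341} = \frac{135243}{19778}$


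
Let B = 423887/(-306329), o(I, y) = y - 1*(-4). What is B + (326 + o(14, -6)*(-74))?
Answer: 144776059/306329 ≈ 472.62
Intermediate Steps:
o(I, y) = 4 + y (o(I, y) = y + 4 = 4 + y)
B = -423887/306329 (B = 423887*(-1/306329) = -423887/306329 ≈ -1.3838)
B + (326 + o(14, -6)*(-74)) = -423887/306329 + (326 + (4 - 6)*(-74)) = -423887/306329 + (326 - 2*(-74)) = -423887/306329 + (326 + 148) = -423887/306329 + 474 = 144776059/306329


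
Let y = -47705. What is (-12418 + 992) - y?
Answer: 36279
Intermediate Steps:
(-12418 + 992) - y = (-12418 + 992) - 1*(-47705) = -11426 + 47705 = 36279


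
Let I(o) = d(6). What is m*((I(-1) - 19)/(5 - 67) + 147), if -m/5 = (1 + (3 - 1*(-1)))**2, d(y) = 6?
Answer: -1140875/62 ≈ -18401.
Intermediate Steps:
I(o) = 6
m = -125 (m = -5*(1 + (3 - 1*(-1)))**2 = -5*(1 + (3 + 1))**2 = -5*(1 + 4)**2 = -5*5**2 = -5*25 = -125)
m*((I(-1) - 19)/(5 - 67) + 147) = -125*((6 - 19)/(5 - 67) + 147) = -125*(-13/(-62) + 147) = -125*(-13*(-1/62) + 147) = -125*(13/62 + 147) = -125*9127/62 = -1140875/62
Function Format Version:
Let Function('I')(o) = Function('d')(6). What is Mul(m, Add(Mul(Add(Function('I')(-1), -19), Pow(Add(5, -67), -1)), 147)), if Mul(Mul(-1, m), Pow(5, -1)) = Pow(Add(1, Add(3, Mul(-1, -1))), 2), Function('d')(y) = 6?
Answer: Rational(-1140875, 62) ≈ -18401.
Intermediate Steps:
Function('I')(o) = 6
m = -125 (m = Mul(-5, Pow(Add(1, Add(3, Mul(-1, -1))), 2)) = Mul(-5, Pow(Add(1, Add(3, 1)), 2)) = Mul(-5, Pow(Add(1, 4), 2)) = Mul(-5, Pow(5, 2)) = Mul(-5, 25) = -125)
Mul(m, Add(Mul(Add(Function('I')(-1), -19), Pow(Add(5, -67), -1)), 147)) = Mul(-125, Add(Mul(Add(6, -19), Pow(Add(5, -67), -1)), 147)) = Mul(-125, Add(Mul(-13, Pow(-62, -1)), 147)) = Mul(-125, Add(Mul(-13, Rational(-1, 62)), 147)) = Mul(-125, Add(Rational(13, 62), 147)) = Mul(-125, Rational(9127, 62)) = Rational(-1140875, 62)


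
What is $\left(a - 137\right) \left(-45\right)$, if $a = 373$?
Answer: $-10620$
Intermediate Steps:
$\left(a - 137\right) \left(-45\right) = \left(373 - 137\right) \left(-45\right) = 236 \left(-45\right) = -10620$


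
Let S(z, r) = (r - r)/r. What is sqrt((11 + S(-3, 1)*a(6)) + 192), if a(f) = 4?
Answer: sqrt(203) ≈ 14.248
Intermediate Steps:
S(z, r) = 0 (S(z, r) = 0/r = 0)
sqrt((11 + S(-3, 1)*a(6)) + 192) = sqrt((11 + 0*4) + 192) = sqrt((11 + 0) + 192) = sqrt(11 + 192) = sqrt(203)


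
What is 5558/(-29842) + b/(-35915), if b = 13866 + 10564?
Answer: -92865563/107177543 ≈ -0.86646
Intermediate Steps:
b = 24430
5558/(-29842) + b/(-35915) = 5558/(-29842) + 24430/(-35915) = 5558*(-1/29842) + 24430*(-1/35915) = -2779/14921 - 4886/7183 = -92865563/107177543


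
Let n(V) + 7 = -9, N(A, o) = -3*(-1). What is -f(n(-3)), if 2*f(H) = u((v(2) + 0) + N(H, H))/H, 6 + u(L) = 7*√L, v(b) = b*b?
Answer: -3/16 + 7*√7/32 ≈ 0.39126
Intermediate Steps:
N(A, o) = 3
v(b) = b²
n(V) = -16 (n(V) = -7 - 9 = -16)
u(L) = -6 + 7*√L
f(H) = (-6 + 7*√7)/(2*H) (f(H) = ((-6 + 7*√((2² + 0) + 3))/H)/2 = ((-6 + 7*√((4 + 0) + 3))/H)/2 = ((-6 + 7*√(4 + 3))/H)/2 = ((-6 + 7*√7)/H)/2 = (-6 + 7*√7)/(2*H))
-f(n(-3)) = -(-6 + 7*√7)/(2*(-16)) = -(-1)*(-6 + 7*√7)/(2*16) = -(3/16 - 7*√7/32) = -3/16 + 7*√7/32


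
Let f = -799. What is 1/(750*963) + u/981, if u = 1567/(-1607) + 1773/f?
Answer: -328984875763/101082669923250 ≈ -0.0032546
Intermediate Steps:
u = -4101244/1283993 (u = 1567/(-1607) + 1773/(-799) = 1567*(-1/1607) + 1773*(-1/799) = -1567/1607 - 1773/799 = -4101244/1283993 ≈ -3.1941)
1/(750*963) + u/981 = 1/(750*963) - 4101244/1283993/981 = (1/750)*(1/963) - 4101244/1283993*1/981 = 1/722250 - 4101244/1259597133 = -328984875763/101082669923250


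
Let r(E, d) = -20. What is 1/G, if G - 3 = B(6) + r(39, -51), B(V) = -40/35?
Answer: -7/127 ≈ -0.055118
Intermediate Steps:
B(V) = -8/7 (B(V) = -40*1/35 = -8/7)
G = -127/7 (G = 3 + (-8/7 - 20) = 3 - 148/7 = -127/7 ≈ -18.143)
1/G = 1/(-127/7) = -7/127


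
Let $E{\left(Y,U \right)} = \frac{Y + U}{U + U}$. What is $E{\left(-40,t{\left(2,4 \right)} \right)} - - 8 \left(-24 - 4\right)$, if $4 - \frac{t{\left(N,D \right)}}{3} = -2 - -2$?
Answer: $- \frac{1351}{6} \approx -225.17$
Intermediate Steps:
$t{\left(N,D \right)} = 12$ ($t{\left(N,D \right)} = 12 - 3 \left(-2 - -2\right) = 12 - 3 \left(-2 + 2\right) = 12 - 0 = 12 + 0 = 12$)
$E{\left(Y,U \right)} = \frac{U + Y}{2 U}$
$E{\left(-40,t{\left(2,4 \right)} \right)} - - 8 \left(-24 - 4\right) = \frac{12 - 40}{2 \cdot 12} - - 8 \left(-24 - 4\right) = \frac{1}{2} \cdot \frac{1}{12} \left(-28\right) - - 8 \left(-28\right) = - \frac{7}{6} - \left(-1\right) \left(-224\right) = - \frac{7}{6} - 224 = - \frac{1351}{6}$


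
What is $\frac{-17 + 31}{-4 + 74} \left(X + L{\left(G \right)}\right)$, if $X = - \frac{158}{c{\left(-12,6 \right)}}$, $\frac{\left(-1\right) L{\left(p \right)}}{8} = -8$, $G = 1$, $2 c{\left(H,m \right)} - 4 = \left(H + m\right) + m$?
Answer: $-3$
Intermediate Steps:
$c{\left(H,m \right)} = 2 + m + \frac{H}{2}$ ($c{\left(H,m \right)} = 2 + \frac{\left(H + m\right) + m}{2} = 2 + \frac{H + 2 m}{2} = 2 + \left(m + \frac{H}{2}\right) = 2 + m + \frac{H}{2}$)
$L{\left(p \right)} = 64$ ($L{\left(p \right)} = \left(-8\right) \left(-8\right) = 64$)
$X = -79$ ($X = - \frac{158}{2 + 6 + \frac{1}{2} \left(-12\right)} = - \frac{158}{2 + 6 - 6} = - \frac{158}{2} = \left(-158\right) \frac{1}{2} = -79$)
$\frac{-17 + 31}{-4 + 74} \left(X + L{\left(G \right)}\right) = \frac{-17 + 31}{-4 + 74} \left(-79 + 64\right) = \frac{14}{70} \left(-15\right) = 14 \cdot \frac{1}{70} \left(-15\right) = \frac{1}{5} \left(-15\right) = -3$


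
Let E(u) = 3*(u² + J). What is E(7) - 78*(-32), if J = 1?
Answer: 2646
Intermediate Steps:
E(u) = 3 + 3*u² (E(u) = 3*(u² + 1) = 3*(1 + u²) = 3 + 3*u²)
E(7) - 78*(-32) = (3 + 3*7²) - 78*(-32) = (3 + 3*49) + 2496 = (3 + 147) + 2496 = 150 + 2496 = 2646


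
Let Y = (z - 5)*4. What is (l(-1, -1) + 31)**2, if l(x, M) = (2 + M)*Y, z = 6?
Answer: 1225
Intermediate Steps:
Y = 4 (Y = (6 - 5)*4 = 1*4 = 4)
l(x, M) = 8 + 4*M (l(x, M) = (2 + M)*4 = 8 + 4*M)
(l(-1, -1) + 31)**2 = ((8 + 4*(-1)) + 31)**2 = ((8 - 4) + 31)**2 = (4 + 31)**2 = 35**2 = 1225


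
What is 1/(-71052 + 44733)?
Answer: -1/26319 ≈ -3.7995e-5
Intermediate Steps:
1/(-71052 + 44733) = 1/(-26319) = -1/26319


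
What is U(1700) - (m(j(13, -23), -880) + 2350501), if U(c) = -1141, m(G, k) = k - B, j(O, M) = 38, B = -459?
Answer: -2351221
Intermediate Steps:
m(G, k) = 459 + k (m(G, k) = k - 1*(-459) = k + 459 = 459 + k)
U(1700) - (m(j(13, -23), -880) + 2350501) = -1141 - ((459 - 880) + 2350501) = -1141 - (-421 + 2350501) = -1141 - 1*2350080 = -1141 - 2350080 = -2351221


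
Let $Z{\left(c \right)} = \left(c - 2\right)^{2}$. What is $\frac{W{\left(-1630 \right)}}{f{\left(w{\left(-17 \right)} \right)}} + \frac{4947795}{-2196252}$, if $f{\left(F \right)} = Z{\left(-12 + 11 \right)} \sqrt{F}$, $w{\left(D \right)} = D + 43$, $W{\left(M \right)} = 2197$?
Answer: $- \frac{549755}{244028} + \frac{169 \sqrt{26}}{18} \approx 45.621$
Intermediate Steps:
$w{\left(D \right)} = 43 + D$
$Z{\left(c \right)} = \left(-2 + c\right)^{2}$
$f{\left(F \right)} = 9 \sqrt{F}$ ($f{\left(F \right)} = \left(-2 + \left(-12 + 11\right)\right)^{2} \sqrt{F} = \left(-2 - 1\right)^{2} \sqrt{F} = \left(-3\right)^{2} \sqrt{F} = 9 \sqrt{F}$)
$\frac{W{\left(-1630 \right)}}{f{\left(w{\left(-17 \right)} \right)}} + \frac{4947795}{-2196252} = \frac{2197}{9 \sqrt{43 - 17}} + \frac{4947795}{-2196252} = \frac{2197}{9 \sqrt{26}} + 4947795 \left(- \frac{1}{2196252}\right) = 2197 \frac{\sqrt{26}}{234} - \frac{549755}{244028} = \frac{169 \sqrt{26}}{18} - \frac{549755}{244028} = - \frac{549755}{244028} + \frac{169 \sqrt{26}}{18}$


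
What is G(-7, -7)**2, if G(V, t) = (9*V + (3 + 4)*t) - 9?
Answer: 14641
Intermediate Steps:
G(V, t) = -9 + 7*t + 9*V (G(V, t) = (9*V + 7*t) - 9 = (7*t + 9*V) - 9 = -9 + 7*t + 9*V)
G(-7, -7)**2 = (-9 + 7*(-7) + 9*(-7))**2 = (-9 - 49 - 63)**2 = (-121)**2 = 14641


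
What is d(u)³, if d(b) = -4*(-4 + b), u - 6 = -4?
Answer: 512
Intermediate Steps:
u = 2 (u = 6 - 4 = 2)
d(b) = 16 - 4*b
d(u)³ = (16 - 4*2)³ = (16 - 8)³ = 8³ = 512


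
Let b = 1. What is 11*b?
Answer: 11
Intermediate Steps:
11*b = 11*1 = 11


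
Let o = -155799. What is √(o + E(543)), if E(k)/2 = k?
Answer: I*√154713 ≈ 393.34*I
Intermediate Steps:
E(k) = 2*k
√(o + E(543)) = √(-155799 + 2*543) = √(-155799 + 1086) = √(-154713) = I*√154713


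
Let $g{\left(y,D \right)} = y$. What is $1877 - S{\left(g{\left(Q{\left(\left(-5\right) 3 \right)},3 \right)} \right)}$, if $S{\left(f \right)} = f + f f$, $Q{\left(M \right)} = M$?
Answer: $1667$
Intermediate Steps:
$S{\left(f \right)} = f + f^{2}$
$1877 - S{\left(g{\left(Q{\left(\left(-5\right) 3 \right)},3 \right)} \right)} = 1877 - \left(-5\right) 3 \left(1 - 15\right) = 1877 - - 15 \left(1 - 15\right) = 1877 - \left(-15\right) \left(-14\right) = 1877 - 210 = 1667$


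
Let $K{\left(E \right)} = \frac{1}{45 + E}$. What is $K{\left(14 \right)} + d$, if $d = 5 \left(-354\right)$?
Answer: $- \frac{104429}{59} \approx -1770.0$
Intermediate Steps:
$d = -1770$
$K{\left(14 \right)} + d = \frac{1}{45 + 14} - 1770 = \frac{1}{59} - 1770 = - \frac{104429}{59}$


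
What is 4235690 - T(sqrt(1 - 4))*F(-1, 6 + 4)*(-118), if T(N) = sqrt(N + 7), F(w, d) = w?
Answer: 4235690 - 118*sqrt(7 + I*sqrt(3)) ≈ 4.2354e+6 - 38.337*I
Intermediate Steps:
T(N) = sqrt(7 + N)
4235690 - T(sqrt(1 - 4))*F(-1, 6 + 4)*(-118) = 4235690 - sqrt(7 + sqrt(1 - 4))*(-1)*(-118) = 4235690 - sqrt(7 + sqrt(-3))*(-1)*(-118) = 4235690 - sqrt(7 + I*sqrt(3))*(-1)*(-118) = 4235690 - (-sqrt(7 + I*sqrt(3)))*(-118) = 4235690 - 118*sqrt(7 + I*sqrt(3))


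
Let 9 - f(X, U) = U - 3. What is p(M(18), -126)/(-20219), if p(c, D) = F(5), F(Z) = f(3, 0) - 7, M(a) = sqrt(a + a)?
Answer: -5/20219 ≈ -0.00024729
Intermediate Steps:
f(X, U) = 12 - U (f(X, U) = 9 - (U - 3) = 9 - (-3 + U) = 9 + (3 - U) = 12 - U)
M(a) = sqrt(2)*sqrt(a) (M(a) = sqrt(2*a) = sqrt(2)*sqrt(a))
F(Z) = 5 (F(Z) = (12 - 1*0) - 7 = (12 + 0) - 7 = 12 - 7 = 5)
p(c, D) = 5
p(M(18), -126)/(-20219) = 5/(-20219) = 5*(-1/20219) = -5/20219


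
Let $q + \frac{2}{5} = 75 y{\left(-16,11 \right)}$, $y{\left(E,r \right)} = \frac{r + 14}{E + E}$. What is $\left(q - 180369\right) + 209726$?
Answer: $\frac{4687681}{160} \approx 29298.0$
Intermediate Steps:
$y{\left(E,r \right)} = \frac{14 + r}{2 E}$
$q = - \frac{9439}{160}$ ($q = - \frac{2}{5} + 75 \frac{14 + 11}{2 \left(-16\right)} = - \frac{2}{5} + 75 \cdot \frac{1}{2} \left(- \frac{1}{16}\right) 25 = - \frac{2}{5} + 75 \left(- \frac{25}{32}\right) = - \frac{2}{5} - \frac{1875}{32} = - \frac{9439}{160} \approx -58.994$)
$\left(q - 180369\right) + 209726 = \left(- \frac{9439}{160} - 180369\right) + 209726 = - \frac{28868479}{160} + 209726 = \frac{4687681}{160}$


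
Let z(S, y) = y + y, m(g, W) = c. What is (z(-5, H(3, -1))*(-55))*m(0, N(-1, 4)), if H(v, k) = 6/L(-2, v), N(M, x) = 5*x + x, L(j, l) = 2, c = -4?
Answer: 1320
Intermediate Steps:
N(M, x) = 6*x
m(g, W) = -4
H(v, k) = 3 (H(v, k) = 6/2 = 6*(½) = 3)
z(S, y) = 2*y
(z(-5, H(3, -1))*(-55))*m(0, N(-1, 4)) = ((2*3)*(-55))*(-4) = (6*(-55))*(-4) = -330*(-4) = 1320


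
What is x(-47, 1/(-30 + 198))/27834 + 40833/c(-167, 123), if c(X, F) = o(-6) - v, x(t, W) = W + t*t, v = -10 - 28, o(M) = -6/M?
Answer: 4896260377/4676112 ≈ 1047.1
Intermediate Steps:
v = -38
x(t, W) = W + t²
c(X, F) = 39 (c(X, F) = -6/(-6) - 1*(-38) = -6*(-⅙) + 38 = 1 + 38 = 39)
x(-47, 1/(-30 + 198))/27834 + 40833/c(-167, 123) = (1/(-30 + 198) + (-47)²)/27834 + 40833/39 = (1/168 + 2209)*(1/27834) + 40833*(1/39) = (1/168 + 2209)*(1/27834) + 1047 = (371113/168)*(1/27834) + 1047 = 371113/4676112 + 1047 = 4896260377/4676112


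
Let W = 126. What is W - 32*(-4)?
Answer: 254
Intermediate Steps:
W - 32*(-4) = 126 - 32*(-4) = 126 + 128 = 254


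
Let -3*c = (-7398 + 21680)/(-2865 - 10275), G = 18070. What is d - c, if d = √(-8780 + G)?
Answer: -7141/19710 + √9290 ≈ 96.022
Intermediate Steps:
d = √9290 (d = √(-8780 + 18070) = √9290 ≈ 96.385)
c = 7141/19710 (c = -(-7398 + 21680)/(3*(-2865 - 10275)) = -14282/(3*(-13140)) = -14282*(-1)/(3*13140) = -⅓*(-7141/6570) = 7141/19710 ≈ 0.36230)
d - c = √9290 - 1*7141/19710 = √9290 - 7141/19710 = -7141/19710 + √9290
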